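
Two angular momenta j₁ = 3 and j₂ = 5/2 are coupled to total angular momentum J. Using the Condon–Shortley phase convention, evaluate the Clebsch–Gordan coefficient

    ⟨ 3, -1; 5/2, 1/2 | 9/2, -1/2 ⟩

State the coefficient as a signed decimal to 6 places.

j₁+j₂−J=1  J+j₁−j₂=5  J−j₁+j₂=4  j₁+j₂+J+1=11
(j₁±m₁, j₂±m₂, J±M) = (2,4,3,2,4,5)
P² = 92160/77
sum k=0..1:
  [0] +1/144 = 1/144
  [1] −1/48 = -1/48
S = -1/72
C² = P²·S² = 160/693 ; C = -0.480500

-0.480500  (= −√(160/693))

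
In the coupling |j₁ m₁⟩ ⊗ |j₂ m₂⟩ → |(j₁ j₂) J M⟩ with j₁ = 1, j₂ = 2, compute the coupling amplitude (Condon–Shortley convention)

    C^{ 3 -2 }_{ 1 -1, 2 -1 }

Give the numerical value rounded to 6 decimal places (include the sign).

triangle: 0!·2!·4!/7! = 48/5040
(j±m)!: 0!·2!·1!·3!·1!·5! = 1440
prefactor² = (2J+1)·Δ·N² = 96
  k=0: +1/(0!·0!·2!·1!·0!·3!) = 1/12
Σ = 1/12  ⇒  CG² = 96·1/12² = 2/3
CG = +√(2/3) = +0.816497

+0.816497  (= +√(2/3))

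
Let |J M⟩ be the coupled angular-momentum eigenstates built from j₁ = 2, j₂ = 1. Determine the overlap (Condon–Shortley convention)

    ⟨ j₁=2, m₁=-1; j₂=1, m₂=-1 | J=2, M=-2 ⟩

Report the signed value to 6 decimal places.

+√(1/3) ≈ +0.577350

j₁+j₂−J=1  J+j₁−j₂=3  J−j₁+j₂=1  j₁+j₂+J+1=6
(j₁±m₁, j₂±m₂, J±M) = (1,3,0,2,0,4)
P² = 12
sum k=0..0:
  [0] +1/6 = 1/6
S = 1/6
C² = P²·S² = 1/3 ; C = +0.577350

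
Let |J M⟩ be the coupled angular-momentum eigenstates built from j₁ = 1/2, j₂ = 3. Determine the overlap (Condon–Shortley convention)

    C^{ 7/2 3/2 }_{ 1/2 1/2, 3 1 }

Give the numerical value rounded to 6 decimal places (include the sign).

+√(5/7) = +0.845154

j₁+j₂−J=0  J+j₁−j₂=1  J−j₁+j₂=6  j₁+j₂+J+1=8
(j₁±m₁, j₂±m₂, J±M) = (1,0,4,2,5,2)
P² = 11520/7
sum k=0..0:
  [0] +1/48 = 1/48
S = 1/48
C² = P²·S² = 5/7 ; C = +0.845154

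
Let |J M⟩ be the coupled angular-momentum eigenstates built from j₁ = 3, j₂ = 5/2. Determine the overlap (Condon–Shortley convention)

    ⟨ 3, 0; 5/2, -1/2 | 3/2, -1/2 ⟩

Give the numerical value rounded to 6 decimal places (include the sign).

+0.338062  (= +√(4/35))

triangle: 4!×2!×1!/8! = 48/40320
(j±m)!: 3!×3!×2!×3!×1!×2! = 864
prefactor² = (2J+1)×Δ×N² = 144/35
  k=1: −1/(1!×3!×2!×1!×0!×0!) = -1/12
  k=2: +1/(2!×2!×1!×0!×1!×1!) = 1/4
Σ = 1/6  ⇒  CG² = 144/35×1/6² = 4/35
CG = +√(4/35) = +0.338062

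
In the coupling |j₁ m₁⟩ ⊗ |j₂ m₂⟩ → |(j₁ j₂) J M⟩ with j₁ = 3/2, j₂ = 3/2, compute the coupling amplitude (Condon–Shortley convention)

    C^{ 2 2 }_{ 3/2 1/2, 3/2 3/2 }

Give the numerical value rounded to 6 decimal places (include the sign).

-0.707107

triangle: 1!*2!*2!/6! = 4/720
(j±m)!: 2!*1!*3!*0!*4!*0! = 288
prefactor² = (2J+1)*Δ*N² = 8
  k=1: −1/(1!*0!*0!*2!*2!*0!) = -1/4
Σ = -1/4  ⇒  CG² = 8*(-1/4)² = 1/2
CG = −√(1/2) = -0.707107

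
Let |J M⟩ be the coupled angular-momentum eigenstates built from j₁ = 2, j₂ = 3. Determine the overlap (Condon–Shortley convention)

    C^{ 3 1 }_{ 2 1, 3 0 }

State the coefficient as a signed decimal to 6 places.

triangle: 2!×2!×4!/9! = 96/362880
(j±m)!: 3!×1!×3!×3!×4!×2! = 10368
prefactor² = (2J+1)×Δ×N² = 96/5
  k=0: +1/(0!×2!×1!×3!×1!×1!) = 1/12
  k=1: −1/(1!×1!×0!×2!×2!×2!) = -1/8
Σ = -1/24  ⇒  CG² = 96/5×(-1/24)² = 1/30
CG = −√(1/30) = -0.182574

-0.182574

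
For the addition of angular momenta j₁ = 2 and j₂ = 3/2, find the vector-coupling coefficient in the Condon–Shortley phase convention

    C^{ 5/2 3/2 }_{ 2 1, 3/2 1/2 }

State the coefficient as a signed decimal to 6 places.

triangle: 1!*3!*2!/7! = 12/5040
(j±m)!: 3!*1!*2!*1!*4!*1! = 288
prefactor² = (2J+1)*Δ*N² = 144/35
  k=0: +1/(0!*1!*1!*2!*2!*0!) = 1/4
  k=1: −1/(1!*0!*0!*1!*3!*1!) = -1/6
Σ = 1/12  ⇒  CG² = 144/35*1/12² = 1/35
CG = +√(1/35) = +0.169031

+0.169031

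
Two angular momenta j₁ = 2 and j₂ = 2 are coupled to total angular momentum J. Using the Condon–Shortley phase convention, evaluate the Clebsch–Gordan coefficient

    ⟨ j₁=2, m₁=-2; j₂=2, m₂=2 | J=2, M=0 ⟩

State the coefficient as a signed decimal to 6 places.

+0.534522  (= +√(2/7))

triangle: 2!*2!*2!/7! = 8/5040
(j±m)!: 0!*4!*4!*0!*2!*2! = 2304
prefactor² = (2J+1)*Δ*N² = 128/7
  k=2: +1/(2!*0!*2!*2!*0!*0!) = 1/8
Σ = 1/8  ⇒  CG² = 128/7*1/8² = 2/7
CG = +√(2/7) = +0.534522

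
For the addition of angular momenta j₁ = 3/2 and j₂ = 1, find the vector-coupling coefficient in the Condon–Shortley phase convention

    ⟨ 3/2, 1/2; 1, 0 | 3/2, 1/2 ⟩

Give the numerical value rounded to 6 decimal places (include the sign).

+0.258199  (= +√(1/15))

√[4·1!2!1!/5! · 2!1!1!1!2!1!] = √(4/15)
  +(−1)^0/∏(0,1,1,1,1,0)! = 1  (running 1)
  +(−1)^1/∏(1,0,0,0,2,1)! = -1/2  (running 1/2)
⟨..|..⟩ = √(4/15)·(1/2) = +0.258199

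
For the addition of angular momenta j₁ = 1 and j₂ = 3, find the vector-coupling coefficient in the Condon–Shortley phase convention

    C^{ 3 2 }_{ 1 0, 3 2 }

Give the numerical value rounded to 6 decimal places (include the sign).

√[7·1!1!5!/8! · 1!1!5!1!5!1!] = √(300)
  +(−1)^0/∏(0,1,1,5,0,0)! = 1/120  (running 1/120)
  +(−1)^1/∏(1,0,0,4,1,1)! = -1/24  (running -1/30)
⟨..|..⟩ = √(300)·(-1/30) = -0.577350

-0.577350  (= −√(1/3))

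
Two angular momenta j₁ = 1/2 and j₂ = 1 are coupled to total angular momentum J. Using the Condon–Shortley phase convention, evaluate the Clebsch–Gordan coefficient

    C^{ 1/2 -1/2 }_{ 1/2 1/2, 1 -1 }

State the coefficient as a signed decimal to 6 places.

j₁+j₂−J=1  J+j₁−j₂=0  J−j₁+j₂=1  j₁+j₂+J+1=3
(j₁±m₁, j₂±m₂, J±M) = (1,0,0,2,0,1)
P² = 2/3
sum k=0..0:
  [0] +1/1 = 1
S = 1
C² = P²·S² = 2/3 ; C = +0.816497

+√(2/3) = +0.816497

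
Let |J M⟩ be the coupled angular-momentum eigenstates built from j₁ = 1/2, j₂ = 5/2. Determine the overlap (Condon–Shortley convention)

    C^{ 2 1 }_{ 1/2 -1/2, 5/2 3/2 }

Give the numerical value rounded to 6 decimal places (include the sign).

√[5·1!0!4!/6! · 0!1!4!1!3!1!] = √(24)
  +(−1)^1/∏(1,0,0,3,0,1)! = -1/6  (running -1/6)
⟨..|..⟩ = √(24)·(-1/6) = -0.816497

−√(2/3) = -0.816497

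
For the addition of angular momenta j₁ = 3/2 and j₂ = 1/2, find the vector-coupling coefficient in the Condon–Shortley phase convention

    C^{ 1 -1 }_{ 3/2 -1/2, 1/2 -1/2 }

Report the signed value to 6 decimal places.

+0.500000

√[3·1!2!0!/4! · 1!2!0!1!0!2!] = √(1)
  +(−1)^0/∏(0,1,2,0,0,0)! = 1/2  (running 1/2)
⟨..|..⟩ = √(1)·(1/2) = +0.500000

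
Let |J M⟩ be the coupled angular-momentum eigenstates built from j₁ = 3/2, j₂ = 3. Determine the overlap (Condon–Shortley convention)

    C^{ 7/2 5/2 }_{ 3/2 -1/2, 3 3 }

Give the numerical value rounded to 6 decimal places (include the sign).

j₁+j₂−J=1  J+j₁−j₂=2  J−j₁+j₂=5  j₁+j₂+J+1=9
(j₁±m₁, j₂±m₂, J±M) = (1,2,6,0,6,1)
P² = 38400/7
sum k=1..1:
  [1] −1/120 = -1/120
S = -1/120
C² = P²·S² = 8/21 ; C = -0.617213

-0.617213  (= −√(8/21))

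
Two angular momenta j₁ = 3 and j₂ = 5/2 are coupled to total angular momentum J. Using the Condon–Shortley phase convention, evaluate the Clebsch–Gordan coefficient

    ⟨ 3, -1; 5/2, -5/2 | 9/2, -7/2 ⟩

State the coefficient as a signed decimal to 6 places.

+√(50/99) = +0.710669

j₁+j₂−J=1  J+j₁−j₂=5  J−j₁+j₂=4  j₁+j₂+J+1=11
(j₁±m₁, j₂±m₂, J±M) = (2,4,0,5,1,8)
P² = 1843200/11
sum k=0..0:
  [0] +1/576 = 1/576
S = 1/576
C² = P²·S² = 50/99 ; C = +0.710669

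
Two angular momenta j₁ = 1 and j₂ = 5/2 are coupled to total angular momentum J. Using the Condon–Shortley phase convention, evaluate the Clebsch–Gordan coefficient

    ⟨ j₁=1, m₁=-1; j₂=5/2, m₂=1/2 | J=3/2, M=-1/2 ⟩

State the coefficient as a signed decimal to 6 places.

+0.447214  (= +√(1/5))

j₁+j₂−J=2  J+j₁−j₂=0  J−j₁+j₂=3  j₁+j₂+J+1=6
(j₁±m₁, j₂±m₂, J±M) = (0,2,3,2,1,2)
P² = 16/5
sum k=2..2:
  [2] +1/4 = 1/4
S = 1/4
C² = P²·S² = 1/5 ; C = +0.447214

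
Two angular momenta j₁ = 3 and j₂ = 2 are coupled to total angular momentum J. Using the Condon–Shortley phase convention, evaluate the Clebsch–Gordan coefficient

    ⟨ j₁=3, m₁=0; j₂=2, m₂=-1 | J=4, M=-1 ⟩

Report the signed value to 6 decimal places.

+0.462910

j₁+j₂−J=1  J+j₁−j₂=5  J−j₁+j₂=3  j₁+j₂+J+1=10
(j₁±m₁, j₂±m₂, J±M) = (3,3,1,3,3,5)
P² = 1944/7
sum k=0..1:
  [0] +1/24 = 1/24
  [1] −1/72 = -1/72
S = 1/36
C² = P²·S² = 3/14 ; C = +0.462910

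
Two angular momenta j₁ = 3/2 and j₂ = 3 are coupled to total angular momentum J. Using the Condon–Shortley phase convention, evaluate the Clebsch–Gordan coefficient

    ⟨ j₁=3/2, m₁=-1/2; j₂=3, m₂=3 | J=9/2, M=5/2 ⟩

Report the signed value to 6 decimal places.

triangle: 0!*3!*6!/10! = 4320/3628800
(j±m)!: 1!*2!*6!*0!*7!*2! = 14515200
prefactor² = (2J+1)*Δ*N² = 172800
  k=0: +1/(0!*0!*2!*6!*1!*0!) = 1/1440
Σ = 1/1440  ⇒  CG² = 172800*1/1440² = 1/12
CG = +√(1/12) = +0.288675

+0.288675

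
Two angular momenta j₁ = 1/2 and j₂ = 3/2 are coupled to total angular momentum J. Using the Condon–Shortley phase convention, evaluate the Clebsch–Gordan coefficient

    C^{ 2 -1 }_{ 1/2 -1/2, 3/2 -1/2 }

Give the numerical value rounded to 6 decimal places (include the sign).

triangle: 0!·1!·3!/5! = 6/120
(j±m)!: 0!·1!·1!·2!·1!·3! = 12
prefactor² = (2J+1)·Δ·N² = 3
  k=0: +1/(0!·0!·1!·1!·0!·2!) = 1/2
Σ = 1/2  ⇒  CG² = 3·1/2² = 3/4
CG = +√(3/4) = +0.866025

+√(3/4) = +0.866025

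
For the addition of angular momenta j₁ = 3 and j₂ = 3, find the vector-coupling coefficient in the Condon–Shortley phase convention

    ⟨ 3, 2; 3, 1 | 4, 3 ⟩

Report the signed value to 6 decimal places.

-0.301511  (= −√(1/11))

√[9·2!4!4!/11! · 5!1!4!2!7!1!] = √(82944/11)
  +(−1)^0/∏(0,2,1,4,3,0)! = 1/288  (running 1/288)
  +(−1)^1/∏(1,1,0,3,4,1)! = -1/144  (running -1/288)
⟨..|..⟩ = √(82944/11)·(-1/288) = -0.301511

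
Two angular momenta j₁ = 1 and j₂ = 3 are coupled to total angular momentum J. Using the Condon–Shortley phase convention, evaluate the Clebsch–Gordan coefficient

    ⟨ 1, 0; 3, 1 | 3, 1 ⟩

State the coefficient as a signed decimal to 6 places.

-0.288675

triangle: 1!·1!·5!/8! = 120/40320
(j±m)!: 1!·1!·4!·2!·4!·2! = 2304
prefactor² = (2J+1)·Δ·N² = 48
  k=0: +1/(0!·1!·1!·4!·0!·1!) = 1/24
  k=1: −1/(1!·0!·0!·3!·1!·2!) = -1/12
Σ = -1/24  ⇒  CG² = 48·(-1/24)² = 1/12
CG = −√(1/12) = -0.288675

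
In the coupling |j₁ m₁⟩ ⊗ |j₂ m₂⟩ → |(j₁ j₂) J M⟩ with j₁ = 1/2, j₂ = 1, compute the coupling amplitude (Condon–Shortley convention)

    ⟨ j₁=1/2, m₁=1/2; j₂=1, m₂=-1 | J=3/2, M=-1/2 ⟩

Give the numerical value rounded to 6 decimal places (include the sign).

+0.577350

j₁+j₂−J=0  J+j₁−j₂=1  J−j₁+j₂=2  j₁+j₂+J+1=4
(j₁±m₁, j₂±m₂, J±M) = (1,0,0,2,1,2)
P² = 4/3
sum k=0..0:
  [0] +1/2 = 1/2
S = 1/2
C² = P²·S² = 1/3 ; C = +0.577350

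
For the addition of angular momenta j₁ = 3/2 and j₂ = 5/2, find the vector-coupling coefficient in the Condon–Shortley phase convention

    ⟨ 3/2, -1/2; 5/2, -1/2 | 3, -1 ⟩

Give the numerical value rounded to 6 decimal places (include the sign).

−√(1/60) = -0.129099

√[7·1!2!4!/8! · 1!2!2!3!2!4!] = √(48/5)
  +(−1)^0/∏(0,1,2,2,0,2)! = 1/8  (running 1/8)
  +(−1)^1/∏(1,0,1,1,1,3)! = -1/6  (running -1/24)
⟨..|..⟩ = √(48/5)·(-1/24) = -0.129099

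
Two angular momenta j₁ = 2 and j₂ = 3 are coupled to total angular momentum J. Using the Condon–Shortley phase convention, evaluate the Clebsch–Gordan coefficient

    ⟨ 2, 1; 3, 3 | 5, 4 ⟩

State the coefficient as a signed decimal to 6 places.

j₁+j₂−J=0  J+j₁−j₂=4  J−j₁+j₂=6  j₁+j₂+J+1=11
(j₁±m₁, j₂±m₂, J±M) = (3,1,6,0,9,1)
P² = 7464960
sum k=0..0:
  [0] +1/4320 = 1/4320
S = 1/4320
C² = P²·S² = 2/5 ; C = +0.632456

+√(2/5) = +0.632456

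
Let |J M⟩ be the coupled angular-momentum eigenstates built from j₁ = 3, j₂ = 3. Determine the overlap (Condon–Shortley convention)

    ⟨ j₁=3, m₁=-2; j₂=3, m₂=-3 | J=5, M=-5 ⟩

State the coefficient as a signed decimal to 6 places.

+√(1/2) ≈ +0.707107

j₁+j₂−J=1  J+j₁−j₂=5  J−j₁+j₂=5  j₁+j₂+J+1=12
(j₁±m₁, j₂±m₂, J±M) = (1,5,0,6,0,10)
P² = 103680000
sum k=0..0:
  [0] +1/14400 = 1/14400
S = 1/14400
C² = P²·S² = 1/2 ; C = +0.707107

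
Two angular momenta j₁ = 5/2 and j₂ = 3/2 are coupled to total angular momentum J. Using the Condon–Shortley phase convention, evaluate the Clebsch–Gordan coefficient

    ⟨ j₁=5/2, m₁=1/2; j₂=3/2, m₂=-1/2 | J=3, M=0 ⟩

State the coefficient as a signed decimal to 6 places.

+√(1/5) ≈ +0.447214

√[7·1!4!2!/8! · 3!2!1!2!3!3!] = √(36/5)
  +(−1)^0/∏(0,1,2,1,2,1)! = 1/4  (running 1/4)
  +(−1)^1/∏(1,0,1,0,3,2)! = -1/12  (running 1/6)
⟨..|..⟩ = √(36/5)·(1/6) = +0.447214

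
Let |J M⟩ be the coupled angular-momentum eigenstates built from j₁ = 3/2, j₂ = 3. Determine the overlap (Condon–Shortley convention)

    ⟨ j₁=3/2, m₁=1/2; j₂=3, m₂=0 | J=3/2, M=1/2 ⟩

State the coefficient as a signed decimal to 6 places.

triangle: 3!*0!*3!/7! = 36/5040
(j±m)!: 2!*1!*3!*3!*2!*1! = 144
prefactor² = (2J+1)*Δ*N² = 144/35
  k=1: −1/(1!*2!*0!*2!*0!*1!) = -1/4
Σ = -1/4  ⇒  CG² = 144/35*(-1/4)² = 9/35
CG = −√(9/35) = -0.507093

−√(9/35) = -0.507093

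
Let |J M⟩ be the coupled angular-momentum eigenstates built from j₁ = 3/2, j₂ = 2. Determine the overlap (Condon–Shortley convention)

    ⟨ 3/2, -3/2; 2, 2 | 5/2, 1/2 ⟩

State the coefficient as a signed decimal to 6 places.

√[6·1!2!3!/7! · 0!3!4!0!3!2!] = √(864/35)
  +(−1)^1/∏(1,0,2,3,0,0)! = -1/12  (running -1/12)
⟨..|..⟩ = √(864/35)·(-1/12) = -0.414039

−√(6/35) = -0.414039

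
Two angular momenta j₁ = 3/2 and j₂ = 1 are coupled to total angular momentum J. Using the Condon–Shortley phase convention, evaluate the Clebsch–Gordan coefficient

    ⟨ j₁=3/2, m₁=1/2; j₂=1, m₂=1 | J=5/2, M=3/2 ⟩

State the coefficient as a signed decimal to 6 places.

+√(3/5) ≈ +0.774597

j₁+j₂−J=0  J+j₁−j₂=3  J−j₁+j₂=2  j₁+j₂+J+1=6
(j₁±m₁, j₂±m₂, J±M) = (2,1,2,0,4,1)
P² = 48/5
sum k=0..0:
  [0] +1/4 = 1/4
S = 1/4
C² = P²·S² = 3/5 ; C = +0.774597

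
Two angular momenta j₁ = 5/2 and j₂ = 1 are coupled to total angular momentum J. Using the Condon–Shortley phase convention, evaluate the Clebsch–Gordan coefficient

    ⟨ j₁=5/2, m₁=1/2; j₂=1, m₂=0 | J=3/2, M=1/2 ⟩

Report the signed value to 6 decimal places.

−√(2/5) ≈ -0.632456

√[4·2!3!0!/6! · 3!2!1!1!2!1!] = √(8/5)
  +(−1)^1/∏(1,1,1,0,2,0)! = -1/2  (running -1/2)
⟨..|..⟩ = √(8/5)·(-1/2) = -0.632456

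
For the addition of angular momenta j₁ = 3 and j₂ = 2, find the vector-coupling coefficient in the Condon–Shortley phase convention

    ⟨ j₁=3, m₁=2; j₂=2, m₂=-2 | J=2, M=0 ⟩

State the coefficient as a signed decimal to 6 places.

j₁+j₂−J=3  J+j₁−j₂=3  J−j₁+j₂=1  j₁+j₂+J+1=8
(j₁±m₁, j₂±m₂, J±M) = (5,1,0,4,2,2)
P² = 360/7
sum k=0..0:
  [0] +1/12 = 1/12
S = 1/12
C² = P²·S² = 5/14 ; C = +0.597614

+0.597614  (= +√(5/14))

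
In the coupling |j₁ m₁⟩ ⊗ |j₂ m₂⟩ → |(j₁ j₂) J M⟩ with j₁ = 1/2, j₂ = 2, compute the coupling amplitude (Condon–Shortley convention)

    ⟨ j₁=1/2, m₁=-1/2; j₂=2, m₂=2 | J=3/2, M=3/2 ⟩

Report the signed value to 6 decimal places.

-0.894427

j₁+j₂−J=1  J+j₁−j₂=0  J−j₁+j₂=3  j₁+j₂+J+1=5
(j₁±m₁, j₂±m₂, J±M) = (0,1,4,0,3,0)
P² = 144/5
sum k=1..1:
  [1] −1/6 = -1/6
S = -1/6
C² = P²·S² = 4/5 ; C = -0.894427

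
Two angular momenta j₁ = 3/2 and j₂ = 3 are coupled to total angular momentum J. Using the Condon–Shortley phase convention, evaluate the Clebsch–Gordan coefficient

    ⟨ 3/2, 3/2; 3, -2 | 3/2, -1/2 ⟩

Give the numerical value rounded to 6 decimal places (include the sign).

+0.534522  (= +√(2/7))

triangle: 3!·0!·3!/7! = 36/5040
(j±m)!: 3!·0!·1!·5!·1!·2! = 1440
prefactor² = (2J+1)·Δ·N² = 288/7
  k=0: +1/(0!·3!·0!·1!·0!·2!) = 1/12
Σ = 1/12  ⇒  CG² = 288/7·1/12² = 2/7
CG = +√(2/7) = +0.534522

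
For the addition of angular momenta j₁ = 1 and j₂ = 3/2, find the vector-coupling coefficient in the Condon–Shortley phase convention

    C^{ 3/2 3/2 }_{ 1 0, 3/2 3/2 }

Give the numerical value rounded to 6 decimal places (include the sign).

j₁+j₂−J=1  J+j₁−j₂=1  J−j₁+j₂=2  j₁+j₂+J+1=5
(j₁±m₁, j₂±m₂, J±M) = (1,1,3,0,3,0)
P² = 12/5
sum k=1..1:
  [1] −1/2 = -1/2
S = -1/2
C² = P²·S² = 3/5 ; C = -0.774597

-0.774597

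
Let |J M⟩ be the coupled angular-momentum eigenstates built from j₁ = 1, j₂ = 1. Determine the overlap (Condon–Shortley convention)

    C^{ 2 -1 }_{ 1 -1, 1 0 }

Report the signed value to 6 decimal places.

+0.707107  (= +√(1/2))

triangle: 0!*2!*2!/5! = 4/120
(j±m)!: 0!*2!*1!*1!*1!*3! = 12
prefactor² = (2J+1)*Δ*N² = 2
  k=0: +1/(0!*0!*2!*1!*0!*1!) = 1/2
Σ = 1/2  ⇒  CG² = 2*1/2² = 1/2
CG = +√(1/2) = +0.707107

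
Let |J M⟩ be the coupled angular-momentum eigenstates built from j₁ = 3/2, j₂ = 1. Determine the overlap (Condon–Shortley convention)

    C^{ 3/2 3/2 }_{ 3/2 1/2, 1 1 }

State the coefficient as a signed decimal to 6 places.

triangle: 1!*2!*1!/5! = 2/120
(j±m)!: 2!*1!*2!*0!*3!*0! = 24
prefactor² = (2J+1)*Δ*N² = 8/5
  k=1: −1/(1!*0!*0!*1!*2!*0!) = -1/2
Σ = -1/2  ⇒  CG² = 8/5*(-1/2)² = 2/5
CG = −√(2/5) = -0.632456

-0.632456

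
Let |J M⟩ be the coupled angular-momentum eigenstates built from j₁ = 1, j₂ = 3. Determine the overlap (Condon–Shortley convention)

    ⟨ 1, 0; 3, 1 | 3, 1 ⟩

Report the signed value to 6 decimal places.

j₁+j₂−J=1  J+j₁−j₂=1  J−j₁+j₂=5  j₁+j₂+J+1=8
(j₁±m₁, j₂±m₂, J±M) = (1,1,4,2,4,2)
P² = 48
sum k=0..1:
  [0] +1/24 = 1/24
  [1] −1/12 = -1/12
S = -1/24
C² = P²·S² = 1/12 ; C = -0.288675

−√(1/12) = -0.288675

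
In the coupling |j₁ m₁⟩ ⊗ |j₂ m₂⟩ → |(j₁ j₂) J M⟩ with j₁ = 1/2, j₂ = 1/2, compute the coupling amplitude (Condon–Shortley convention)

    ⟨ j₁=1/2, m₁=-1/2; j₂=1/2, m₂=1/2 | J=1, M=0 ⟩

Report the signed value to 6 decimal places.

+0.707107

triangle: 0!*1!*1!/3! = 1/6
(j±m)!: 0!*1!*1!*0!*1!*1! = 1
prefactor² = (2J+1)*Δ*N² = 1/2
  k=0: +1/(0!*0!*1!*1!*0!*0!) = 1
Σ = 1  ⇒  CG² = 1/2*1² = 1/2
CG = +√(1/2) = +0.707107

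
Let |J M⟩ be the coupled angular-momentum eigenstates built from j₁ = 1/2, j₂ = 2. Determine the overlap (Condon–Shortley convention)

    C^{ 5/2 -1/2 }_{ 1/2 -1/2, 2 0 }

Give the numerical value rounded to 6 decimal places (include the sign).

triangle: 0!*1!*4!/6! = 24/720
(j±m)!: 0!*1!*2!*2!*2!*3! = 48
prefactor² = (2J+1)*Δ*N² = 48/5
  k=0: +1/(0!*0!*1!*2!*0!*2!) = 1/4
Σ = 1/4  ⇒  CG² = 48/5*1/4² = 3/5
CG = +√(3/5) = +0.774597

+0.774597  (= +√(3/5))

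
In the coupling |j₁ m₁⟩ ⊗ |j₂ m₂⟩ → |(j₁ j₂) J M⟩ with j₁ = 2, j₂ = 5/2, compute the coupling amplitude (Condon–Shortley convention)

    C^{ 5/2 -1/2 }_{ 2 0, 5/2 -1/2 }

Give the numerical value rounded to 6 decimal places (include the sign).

j₁+j₂−J=2  J+j₁−j₂=2  J−j₁+j₂=3  j₁+j₂+J+1=8
(j₁±m₁, j₂±m₂, J±M) = (2,2,2,3,2,3)
P² = 72/35
sum k=0..2:
  [0] +1/8 = 1/8
  [1] −1/2 = -1/2
  [2] +1/24 = 1/24
S = -1/3
C² = P²·S² = 8/35 ; C = -0.478091

−√(8/35) ≈ -0.478091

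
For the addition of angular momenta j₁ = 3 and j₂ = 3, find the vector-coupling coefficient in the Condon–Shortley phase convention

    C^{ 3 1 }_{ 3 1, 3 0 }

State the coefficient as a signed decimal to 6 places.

j₁+j₂−J=3  J+j₁−j₂=3  J−j₁+j₂=3  j₁+j₂+J+1=10
(j₁±m₁, j₂±m₂, J±M) = (4,2,3,3,4,2)
P² = 864/25
sum k=0..2:
  [0] +1/72 = 1/72
  [1] −1/8 = -1/8
  [2] +1/24 = 1/24
S = -5/72
C² = P²·S² = 1/6 ; C = -0.408248

−√(1/6) ≈ -0.408248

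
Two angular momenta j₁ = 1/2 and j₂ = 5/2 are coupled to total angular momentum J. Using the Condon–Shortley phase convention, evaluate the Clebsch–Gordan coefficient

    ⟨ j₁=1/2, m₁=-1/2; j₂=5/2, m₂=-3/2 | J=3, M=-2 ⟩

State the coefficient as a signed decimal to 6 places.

√[7·0!1!5!/7! · 0!1!1!4!1!5!] = √(480)
  +(−1)^0/∏(0,0,1,1,0,4)! = 1/24  (running 1/24)
⟨..|..⟩ = √(480)·(1/24) = +0.912871

+√(5/6) = +0.912871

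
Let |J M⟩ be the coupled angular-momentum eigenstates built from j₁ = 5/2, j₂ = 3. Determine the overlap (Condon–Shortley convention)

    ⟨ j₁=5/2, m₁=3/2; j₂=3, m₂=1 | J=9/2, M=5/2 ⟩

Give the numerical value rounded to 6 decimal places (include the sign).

j₁+j₂−J=1  J+j₁−j₂=4  J−j₁+j₂=5  j₁+j₂+J+1=11
(j₁±m₁, j₂±m₂, J±M) = (4,1,4,2,7,2)
P² = 92160/11
sum k=0..1:
  [0] +1/144 = 1/144
  [1] −1/288 = -1/288
S = 1/288
C² = P²·S² = 10/99 ; C = +0.317821

+√(10/99) = +0.317821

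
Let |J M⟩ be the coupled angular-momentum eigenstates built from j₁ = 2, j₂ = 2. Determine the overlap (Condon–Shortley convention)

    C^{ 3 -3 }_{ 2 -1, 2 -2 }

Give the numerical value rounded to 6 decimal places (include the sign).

+0.707107  (= +√(1/2))

√[7·1!3!3!/8! · 1!3!0!4!0!6!] = √(648)
  +(−1)^0/∏(0,1,3,0,0,3)! = 1/36  (running 1/36)
⟨..|..⟩ = √(648)·(1/36) = +0.707107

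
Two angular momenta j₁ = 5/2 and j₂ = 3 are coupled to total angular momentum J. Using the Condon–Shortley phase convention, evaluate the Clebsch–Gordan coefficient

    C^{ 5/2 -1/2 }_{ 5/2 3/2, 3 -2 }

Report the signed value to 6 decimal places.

triangle: 3!*2!*3!/9! = 72/362880
(j±m)!: 4!*1!*1!*5!*2!*3! = 34560
prefactor² = (2J+1)*Δ*N² = 288/7
  k=0: +1/(0!*3!*1!*1!*1!*2!) = 1/12
  k=1: −1/(1!*2!*0!*0!*2!*3!) = -1/24
Σ = 1/24  ⇒  CG² = 288/7*1/24² = 1/14
CG = +√(1/14) = +0.267261

+0.267261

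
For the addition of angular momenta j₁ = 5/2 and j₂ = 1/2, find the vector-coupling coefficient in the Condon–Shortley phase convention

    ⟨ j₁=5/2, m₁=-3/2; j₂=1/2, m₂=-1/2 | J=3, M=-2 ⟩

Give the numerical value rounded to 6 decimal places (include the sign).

+0.912871  (= +√(5/6))

j₁+j₂−J=0  J+j₁−j₂=5  J−j₁+j₂=1  j₁+j₂+J+1=7
(j₁±m₁, j₂±m₂, J±M) = (1,4,0,1,1,5)
P² = 480
sum k=0..0:
  [0] +1/24 = 1/24
S = 1/24
C² = P²·S² = 5/6 ; C = +0.912871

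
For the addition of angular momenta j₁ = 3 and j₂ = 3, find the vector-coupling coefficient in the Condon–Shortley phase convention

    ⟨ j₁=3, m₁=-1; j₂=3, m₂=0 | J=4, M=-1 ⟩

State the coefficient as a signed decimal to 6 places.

−√(15/154) = -0.312094

√[9·2!4!4!/11! · 2!4!3!3!3!5!] = √(124416/385)
  +(−1)^0/∏(0,2,4,3,0,1)! = 1/288  (running 1/288)
  +(−1)^1/∏(1,1,3,2,1,2)! = -1/24  (running -11/288)
  +(−1)^2/∏(2,0,2,1,2,3)! = 1/48  (running -5/288)
⟨..|..⟩ = √(124416/385)·(-5/288) = -0.312094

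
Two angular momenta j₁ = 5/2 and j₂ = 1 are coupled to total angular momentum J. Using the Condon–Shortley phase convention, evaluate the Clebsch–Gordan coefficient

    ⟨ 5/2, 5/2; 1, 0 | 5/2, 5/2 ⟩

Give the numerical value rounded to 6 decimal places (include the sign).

triangle: 1!·4!·1!/7! = 24/5040
(j±m)!: 5!·0!·1!·1!·5!·0! = 14400
prefactor² = (2J+1)·Δ·N² = 2880/7
  k=0: +1/(0!·1!·0!·1!·4!·0!) = 1/24
Σ = 1/24  ⇒  CG² = 2880/7·1/24² = 5/7
CG = +√(5/7) = +0.845154

+√(5/7) = +0.845154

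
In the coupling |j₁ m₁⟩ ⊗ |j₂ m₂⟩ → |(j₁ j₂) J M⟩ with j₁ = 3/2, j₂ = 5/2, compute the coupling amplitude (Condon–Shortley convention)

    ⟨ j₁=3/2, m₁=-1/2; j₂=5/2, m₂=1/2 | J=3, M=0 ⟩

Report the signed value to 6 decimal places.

triangle: 1!·2!·4!/8! = 48/40320
(j±m)!: 1!·2!·3!·2!·3!·3! = 864
prefactor² = (2J+1)·Δ·N² = 36/5
  k=0: +1/(0!·1!·2!·3!·0!·1!) = 1/12
  k=1: −1/(1!·0!·1!·2!·1!·2!) = -1/4
Σ = -1/6  ⇒  CG² = 36/5·(-1/6)² = 1/5
CG = −√(1/5) = -0.447214

−√(1/5) ≈ -0.447214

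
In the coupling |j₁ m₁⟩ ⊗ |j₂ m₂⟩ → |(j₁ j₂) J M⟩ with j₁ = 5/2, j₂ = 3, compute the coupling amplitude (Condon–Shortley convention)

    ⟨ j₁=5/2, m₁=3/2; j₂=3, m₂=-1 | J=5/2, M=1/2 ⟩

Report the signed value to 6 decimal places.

√[6·3!2!3!/9! · 4!1!2!4!3!2!] = √(576/35)
  +(−1)^0/∏(0,3,1,2,1,1)! = 1/12  (running 1/12)
  +(−1)^1/∏(1,2,0,1,2,2)! = -1/8  (running -1/24)
⟨..|..⟩ = √(576/35)·(-1/24) = -0.169031

-0.169031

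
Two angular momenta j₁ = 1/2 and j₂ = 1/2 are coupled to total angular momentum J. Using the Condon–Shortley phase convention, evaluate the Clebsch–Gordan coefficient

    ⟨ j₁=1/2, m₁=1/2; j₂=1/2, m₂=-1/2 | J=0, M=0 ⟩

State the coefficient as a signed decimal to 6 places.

√[1·1!0!0!/2! · 1!0!0!1!0!0!] = √(1/2)
  +(−1)^0/∏(0,1,0,0,0,0)! = 1  (running 1)
⟨..|..⟩ = √(1/2)·(1) = +0.707107

+0.707107  (= +√(1/2))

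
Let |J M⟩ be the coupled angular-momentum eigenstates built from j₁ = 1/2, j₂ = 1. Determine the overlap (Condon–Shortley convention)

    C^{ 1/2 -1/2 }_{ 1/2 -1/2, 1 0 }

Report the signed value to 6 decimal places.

−√(1/3) = -0.577350

triangle: 1!·0!·1!/3! = 1/6
(j±m)!: 0!·1!·1!·1!·0!·1! = 1
prefactor² = (2J+1)·Δ·N² = 1/3
  k=1: −1/(1!·0!·0!·0!·0!·1!) = -1
Σ = -1  ⇒  CG² = 1/3·(-1)² = 1/3
CG = −√(1/3) = -0.577350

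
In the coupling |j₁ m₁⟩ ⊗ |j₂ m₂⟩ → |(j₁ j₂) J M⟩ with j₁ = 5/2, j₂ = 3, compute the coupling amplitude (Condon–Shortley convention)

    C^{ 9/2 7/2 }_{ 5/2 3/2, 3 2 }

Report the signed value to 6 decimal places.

√[10·1!4!5!/11! · 4!1!5!1!8!1!] = √(921600/11)
  +(−1)^0/∏(0,1,1,5,3,0)! = 1/720  (running 1/720)
  +(−1)^1/∏(1,0,0,4,4,1)! = -1/576  (running -1/2880)
⟨..|..⟩ = √(921600/11)·(-1/2880) = -0.100504

-0.100504  (= −√(1/99))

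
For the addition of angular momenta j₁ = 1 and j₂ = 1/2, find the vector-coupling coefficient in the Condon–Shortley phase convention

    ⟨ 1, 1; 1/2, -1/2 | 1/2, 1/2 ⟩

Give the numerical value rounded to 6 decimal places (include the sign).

+0.816497

triangle: 1!·1!·0!/3! = 1/6
(j±m)!: 2!·0!·0!·1!·1!·0! = 2
prefactor² = (2J+1)·Δ·N² = 2/3
  k=0: +1/(0!·1!·0!·0!·1!·0!) = 1
Σ = 1  ⇒  CG² = 2/3·1² = 2/3
CG = +√(2/3) = +0.816497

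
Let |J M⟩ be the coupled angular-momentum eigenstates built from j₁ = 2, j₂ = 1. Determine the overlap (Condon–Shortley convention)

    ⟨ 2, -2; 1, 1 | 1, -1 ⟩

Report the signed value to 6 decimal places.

+√(3/5) = +0.774597

j₁+j₂−J=2  J+j₁−j₂=2  J−j₁+j₂=0  j₁+j₂+J+1=5
(j₁±m₁, j₂±m₂, J±M) = (0,4,2,0,0,2)
P² = 48/5
sum k=2..2:
  [2] +1/4 = 1/4
S = 1/4
C² = P²·S² = 3/5 ; C = +0.774597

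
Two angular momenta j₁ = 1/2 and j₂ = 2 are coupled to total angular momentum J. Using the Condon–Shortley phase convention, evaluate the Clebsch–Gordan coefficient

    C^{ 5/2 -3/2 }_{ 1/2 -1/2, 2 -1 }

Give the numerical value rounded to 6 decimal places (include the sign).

j₁+j₂−J=0  J+j₁−j₂=1  J−j₁+j₂=4  j₁+j₂+J+1=6
(j₁±m₁, j₂±m₂, J±M) = (0,1,1,3,1,4)
P² = 144/5
sum k=0..0:
  [0] +1/6 = 1/6
S = 1/6
C² = P²·S² = 4/5 ; C = +0.894427

+0.894427  (= +√(4/5))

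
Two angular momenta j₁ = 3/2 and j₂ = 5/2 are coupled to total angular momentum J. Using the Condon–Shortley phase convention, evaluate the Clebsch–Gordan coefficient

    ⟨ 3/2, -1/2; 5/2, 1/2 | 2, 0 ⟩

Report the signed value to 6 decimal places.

-0.267261  (= −√(1/14))

triangle: 2!·1!·3!/7! = 12/5040
(j±m)!: 1!·2!·3!·2!·2!·2! = 96
prefactor² = (2J+1)·Δ·N² = 8/7
  k=1: −1/(1!·1!·1!·2!·0!·1!) = -1/2
  k=2: +1/(2!·0!·0!·1!·1!·2!) = 1/4
Σ = -1/4  ⇒  CG² = 8/7·(-1/4)² = 1/14
CG = −√(1/14) = -0.267261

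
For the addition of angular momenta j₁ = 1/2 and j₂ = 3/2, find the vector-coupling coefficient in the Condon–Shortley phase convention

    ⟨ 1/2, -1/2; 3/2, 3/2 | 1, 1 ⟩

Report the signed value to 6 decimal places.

√[3·1!0!2!/4! · 0!1!3!0!2!0!] = √(3)
  +(−1)^1/∏(1,0,0,2,0,0)! = -1/2  (running -1/2)
⟨..|..⟩ = √(3)·(-1/2) = -0.866025

−√(3/4) = -0.866025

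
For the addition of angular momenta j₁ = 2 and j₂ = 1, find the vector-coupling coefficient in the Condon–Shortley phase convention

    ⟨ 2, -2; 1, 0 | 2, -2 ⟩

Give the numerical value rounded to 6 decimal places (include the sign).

j₁+j₂−J=1  J+j₁−j₂=3  J−j₁+j₂=1  j₁+j₂+J+1=6
(j₁±m₁, j₂±m₂, J±M) = (0,4,1,1,0,4)
P² = 24
sum k=1..1:
  [1] −1/6 = -1/6
S = -1/6
C² = P²·S² = 2/3 ; C = -0.816497

−√(2/3) = -0.816497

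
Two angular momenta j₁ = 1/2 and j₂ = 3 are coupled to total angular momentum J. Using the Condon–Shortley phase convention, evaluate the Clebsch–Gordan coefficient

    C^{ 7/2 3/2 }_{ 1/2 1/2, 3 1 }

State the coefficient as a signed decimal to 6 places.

+0.845154  (= +√(5/7))

triangle: 0!×1!×6!/8! = 720/40320
(j±m)!: 1!×0!×4!×2!×5!×2! = 11520
prefactor² = (2J+1)×Δ×N² = 11520/7
  k=0: +1/(0!×0!×0!×4!×1!×2!) = 1/48
Σ = 1/48  ⇒  CG² = 11520/7×1/48² = 5/7
CG = +√(5/7) = +0.845154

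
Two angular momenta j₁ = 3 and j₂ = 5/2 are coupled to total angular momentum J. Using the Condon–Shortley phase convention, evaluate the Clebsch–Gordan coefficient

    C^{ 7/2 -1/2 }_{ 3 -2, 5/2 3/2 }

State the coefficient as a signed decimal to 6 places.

√[8·2!4!3!/10! · 1!5!4!1!3!4!] = √(9216/35)
  +(−1)^1/∏(1,1,4,3,0,0)! = -1/144  (running -1/144)
  +(−1)^2/∏(2,0,3,2,1,1)! = 1/24  (running 5/144)
⟨..|..⟩ = √(9216/35)·(5/144) = +0.563436

+0.563436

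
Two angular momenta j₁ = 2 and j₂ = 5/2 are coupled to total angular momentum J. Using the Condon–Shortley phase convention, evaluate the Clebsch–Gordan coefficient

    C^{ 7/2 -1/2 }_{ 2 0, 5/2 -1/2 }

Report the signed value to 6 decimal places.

+0.195180

j₁+j₂−J=1  J+j₁−j₂=3  J−j₁+j₂=4  j₁+j₂+J+1=9
(j₁±m₁, j₂±m₂, J±M) = (2,2,2,3,3,4)
P² = 768/35
sum k=0..1:
  [0] +1/8 = 1/8
  [1] −1/12 = -1/12
S = 1/24
C² = P²·S² = 4/105 ; C = +0.195180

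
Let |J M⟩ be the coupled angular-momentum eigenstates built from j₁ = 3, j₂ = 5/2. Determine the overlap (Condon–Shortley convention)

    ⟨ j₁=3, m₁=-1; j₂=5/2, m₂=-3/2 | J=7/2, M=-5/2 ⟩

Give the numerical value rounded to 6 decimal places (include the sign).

triangle: 2!·4!·3!/10! = 288/3628800
(j±m)!: 2!·4!·1!·4!·1!·6! = 829440
prefactor² = (2J+1)·Δ·N² = 18432/35
  k=0: +1/(0!·2!·4!·1!·0!·2!) = 1/96
  k=1: −1/(1!·1!·3!·0!·1!·3!) = -1/36
Σ = -5/288  ⇒  CG² = 18432/35·(-5/288)² = 10/63
CG = −√(10/63) = -0.398410

−√(10/63) = -0.398410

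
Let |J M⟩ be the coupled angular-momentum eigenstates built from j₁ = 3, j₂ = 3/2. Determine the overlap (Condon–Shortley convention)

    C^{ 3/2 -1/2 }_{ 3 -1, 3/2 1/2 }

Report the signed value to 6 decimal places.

j₁+j₂−J=3  J+j₁−j₂=3  J−j₁+j₂=0  j₁+j₂+J+1=7
(j₁±m₁, j₂±m₂, J±M) = (2,4,2,1,1,2)
P² = 192/35
sum k=2..2:
  [2] +1/4 = 1/4
S = 1/4
C² = P²·S² = 12/35 ; C = +0.585540

+0.585540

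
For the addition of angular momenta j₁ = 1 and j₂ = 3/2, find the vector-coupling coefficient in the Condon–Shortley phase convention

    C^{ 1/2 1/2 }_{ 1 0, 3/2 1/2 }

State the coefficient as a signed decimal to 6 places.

−√(1/3) ≈ -0.577350

triangle: 2!×0!×1!/4! = 2/24
(j±m)!: 1!×1!×2!×1!×1!×0! = 2
prefactor² = (2J+1)×Δ×N² = 1/3
  k=1: −1/(1!×1!×0!×1!×0!×0!) = -1
Σ = -1  ⇒  CG² = 1/3×(-1)² = 1/3
CG = −√(1/3) = -0.577350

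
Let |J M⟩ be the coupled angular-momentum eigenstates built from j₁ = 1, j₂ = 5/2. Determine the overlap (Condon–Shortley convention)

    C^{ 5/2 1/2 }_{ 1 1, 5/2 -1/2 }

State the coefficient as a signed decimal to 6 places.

+0.717137  (= +√(18/35))

triangle: 1!*1!*4!/7! = 24/5040
(j±m)!: 2!*0!*2!*3!*3!*2! = 288
prefactor² = (2J+1)*Δ*N² = 288/35
  k=0: +1/(0!*1!*0!*2!*1!*2!) = 1/4
Σ = 1/4  ⇒  CG² = 288/35*1/4² = 18/35
CG = +√(18/35) = +0.717137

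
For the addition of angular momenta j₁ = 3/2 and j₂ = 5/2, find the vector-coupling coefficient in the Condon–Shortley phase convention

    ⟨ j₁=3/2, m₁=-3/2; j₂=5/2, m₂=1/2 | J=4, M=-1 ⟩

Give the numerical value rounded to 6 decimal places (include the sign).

+√(5/28) ≈ +0.422577

triangle: 0!*3!*5!/9! = 720/362880
(j±m)!: 0!*3!*3!*2!*3!*5! = 51840
prefactor² = (2J+1)*Δ*N² = 6480/7
  k=0: +1/(0!*0!*3!*3!*0!*2!) = 1/72
Σ = 1/72  ⇒  CG² = 6480/7*1/72² = 5/28
CG = +√(5/28) = +0.422577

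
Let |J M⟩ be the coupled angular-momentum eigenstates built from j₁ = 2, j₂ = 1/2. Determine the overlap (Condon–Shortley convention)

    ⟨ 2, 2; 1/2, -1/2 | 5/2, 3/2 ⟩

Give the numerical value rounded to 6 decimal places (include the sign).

+0.447214

triangle: 0!×4!×1!/6! = 24/720
(j±m)!: 4!×0!×0!×1!×4!×1! = 576
prefactor² = (2J+1)×Δ×N² = 576/5
  k=0: +1/(0!×0!×0!×0!×4!×1!) = 1/24
Σ = 1/24  ⇒  CG² = 576/5×1/24² = 1/5
CG = +√(1/5) = +0.447214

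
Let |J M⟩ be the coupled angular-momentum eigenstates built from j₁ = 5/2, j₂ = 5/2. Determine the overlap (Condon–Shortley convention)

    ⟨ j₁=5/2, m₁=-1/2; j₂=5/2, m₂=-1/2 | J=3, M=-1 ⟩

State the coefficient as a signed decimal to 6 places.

−√(4/15) = -0.516398

√[7·2!3!3!/9! · 2!3!2!3!2!4!] = √(48/5)
  +(−1)^0/∏(0,2,3,2,0,1)! = 1/24  (running 1/24)
  +(−1)^1/∏(1,1,2,1,1,2)! = -1/4  (running -5/24)
  +(−1)^2/∏(2,0,1,0,2,3)! = 1/24  (running -1/6)
⟨..|..⟩ = √(48/5)·(-1/6) = -0.516398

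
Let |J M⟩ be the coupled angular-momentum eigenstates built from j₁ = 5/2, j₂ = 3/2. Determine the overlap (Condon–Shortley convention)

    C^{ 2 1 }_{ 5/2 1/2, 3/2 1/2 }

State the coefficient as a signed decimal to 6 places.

√[5·2!3!1!/7! · 3!2!2!1!3!1!] = √(12/7)
  +(−1)^1/∏(1,1,1,1,2,0)! = -1/2  (running -1/2)
  +(−1)^2/∏(2,0,0,0,3,1)! = 1/12  (running -5/12)
⟨..|..⟩ = √(12/7)·(-5/12) = -0.545545

-0.545545  (= −√(25/84))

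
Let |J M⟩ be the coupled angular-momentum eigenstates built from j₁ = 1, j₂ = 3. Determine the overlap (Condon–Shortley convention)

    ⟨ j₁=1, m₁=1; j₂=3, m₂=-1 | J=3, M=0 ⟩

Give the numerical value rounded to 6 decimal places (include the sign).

+√(1/2) = +0.707107

√[7·1!1!5!/8! · 2!0!2!4!3!3!] = √(72)
  +(−1)^0/∏(0,1,0,2,1,3)! = 1/12  (running 1/12)
⟨..|..⟩ = √(72)·(1/12) = +0.707107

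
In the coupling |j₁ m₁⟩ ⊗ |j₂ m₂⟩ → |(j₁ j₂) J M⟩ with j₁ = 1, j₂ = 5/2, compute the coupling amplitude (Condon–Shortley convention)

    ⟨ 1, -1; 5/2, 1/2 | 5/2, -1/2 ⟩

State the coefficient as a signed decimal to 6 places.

triangle: 1!*1!*4!/7! = 24/5040
(j±m)!: 0!*2!*3!*2!*2!*3! = 288
prefactor² = (2J+1)*Δ*N² = 288/35
  k=1: −1/(1!*0!*1!*2!*0!*2!) = -1/4
Σ = -1/4  ⇒  CG² = 288/35*(-1/4)² = 18/35
CG = −√(18/35) = -0.717137

-0.717137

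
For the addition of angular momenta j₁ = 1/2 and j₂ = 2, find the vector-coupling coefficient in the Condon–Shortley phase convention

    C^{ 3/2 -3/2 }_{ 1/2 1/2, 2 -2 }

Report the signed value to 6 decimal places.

j₁+j₂−J=1  J+j₁−j₂=0  J−j₁+j₂=3  j₁+j₂+J+1=5
(j₁±m₁, j₂±m₂, J±M) = (1,0,0,4,0,3)
P² = 144/5
sum k=0..0:
  [0] +1/6 = 1/6
S = 1/6
C² = P²·S² = 4/5 ; C = +0.894427

+√(4/5) ≈ +0.894427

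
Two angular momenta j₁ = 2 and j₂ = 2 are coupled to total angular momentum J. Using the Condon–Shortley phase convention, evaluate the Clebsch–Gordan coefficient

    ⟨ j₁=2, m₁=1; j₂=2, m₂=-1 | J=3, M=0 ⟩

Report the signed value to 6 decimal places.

+√(2/5) ≈ +0.632456

j₁+j₂−J=1  J+j₁−j₂=3  J−j₁+j₂=3  j₁+j₂+J+1=8
(j₁±m₁, j₂±m₂, J±M) = (3,1,1,3,3,3)
P² = 81/10
sum k=0..1:
  [0] +1/4 = 1/4
  [1] −1/36 = -1/36
S = 2/9
C² = P²·S² = 2/5 ; C = +0.632456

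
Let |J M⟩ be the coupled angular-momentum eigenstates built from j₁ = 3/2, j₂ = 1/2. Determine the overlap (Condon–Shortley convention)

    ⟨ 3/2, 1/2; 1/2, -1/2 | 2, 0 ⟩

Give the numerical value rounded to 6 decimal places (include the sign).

+0.707107

j₁+j₂−J=0  J+j₁−j₂=3  J−j₁+j₂=1  j₁+j₂+J+1=5
(j₁±m₁, j₂±m₂, J±M) = (2,1,0,1,2,2)
P² = 2
sum k=0..0:
  [0] +1/2 = 1/2
S = 1/2
C² = P²·S² = 1/2 ; C = +0.707107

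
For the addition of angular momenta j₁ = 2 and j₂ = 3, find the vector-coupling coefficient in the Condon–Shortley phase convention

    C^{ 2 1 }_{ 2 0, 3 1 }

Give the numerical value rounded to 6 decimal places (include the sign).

+0.377964  (= +√(1/7))

j₁+j₂−J=3  J+j₁−j₂=1  J−j₁+j₂=3  j₁+j₂+J+1=8
(j₁±m₁, j₂±m₂, J±M) = (2,2,4,2,3,1)
P² = 36/7
sum k=1..2:
  [1] −1/12 = -1/12
  [2] +1/4 = 1/4
S = 1/6
C² = P²·S² = 1/7 ; C = +0.377964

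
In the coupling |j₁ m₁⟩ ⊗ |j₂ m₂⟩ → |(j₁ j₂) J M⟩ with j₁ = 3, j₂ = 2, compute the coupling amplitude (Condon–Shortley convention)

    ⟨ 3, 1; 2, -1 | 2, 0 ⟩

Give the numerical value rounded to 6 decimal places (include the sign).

−√(1/7) = -0.377964

√[5·3!3!1!/8! · 4!2!1!3!2!2!] = √(36/7)
  +(−1)^0/∏(0,3,2,1,1,0)! = 1/12  (running 1/12)
  +(−1)^1/∏(1,2,1,0,2,1)! = -1/4  (running -1/6)
⟨..|..⟩ = √(36/7)·(-1/6) = -0.377964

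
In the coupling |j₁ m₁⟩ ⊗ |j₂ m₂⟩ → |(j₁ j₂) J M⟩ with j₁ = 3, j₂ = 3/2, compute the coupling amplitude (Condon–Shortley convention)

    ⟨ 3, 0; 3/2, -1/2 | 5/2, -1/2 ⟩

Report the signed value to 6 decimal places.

-0.414039

√[6·2!4!1!/8! · 3!3!1!2!2!3!] = √(216/35)
  +(−1)^0/∏(0,2,3,1,1,0)! = 1/12  (running 1/12)
  +(−1)^1/∏(1,1,2,0,2,1)! = -1/4  (running -1/6)
⟨..|..⟩ = √(216/35)·(-1/6) = -0.414039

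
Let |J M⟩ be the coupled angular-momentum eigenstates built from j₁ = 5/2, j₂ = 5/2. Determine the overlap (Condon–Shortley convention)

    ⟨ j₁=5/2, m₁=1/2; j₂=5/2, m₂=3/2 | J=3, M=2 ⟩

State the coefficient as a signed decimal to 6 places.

−√(1/12) = -0.288675

√[7·2!3!3!/9! · 3!2!4!1!5!1!] = √(48)
  +(−1)^1/∏(1,1,1,3,2,0)! = -1/12  (running -1/12)
  +(−1)^2/∏(2,0,0,2,3,1)! = 1/24  (running -1/24)
⟨..|..⟩ = √(48)·(-1/24) = -0.288675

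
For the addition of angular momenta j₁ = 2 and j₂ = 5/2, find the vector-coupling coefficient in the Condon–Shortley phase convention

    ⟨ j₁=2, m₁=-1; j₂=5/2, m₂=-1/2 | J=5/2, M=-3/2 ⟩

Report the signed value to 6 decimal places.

j₁+j₂−J=2  J+j₁−j₂=2  J−j₁+j₂=3  j₁+j₂+J+1=8
(j₁±m₁, j₂±m₂, J±M) = (1,3,2,3,1,4)
P² = 216/35
sum k=1..2:
  [1] −1/4 = -1/4
  [2] +1/12 = 1/12
S = -1/6
C² = P²·S² = 6/35 ; C = -0.414039

-0.414039  (= −√(6/35))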